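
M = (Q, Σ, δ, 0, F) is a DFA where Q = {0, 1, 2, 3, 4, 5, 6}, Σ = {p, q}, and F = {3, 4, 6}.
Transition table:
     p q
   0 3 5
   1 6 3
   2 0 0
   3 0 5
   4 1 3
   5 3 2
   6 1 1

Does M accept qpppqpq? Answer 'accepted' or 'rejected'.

0 --q--> 5
5 --p--> 3
3 --p--> 0
0 --p--> 3
3 --q--> 5
5 --p--> 3
3 --q--> 5
End in state 5, which is not an accepting state.

rejected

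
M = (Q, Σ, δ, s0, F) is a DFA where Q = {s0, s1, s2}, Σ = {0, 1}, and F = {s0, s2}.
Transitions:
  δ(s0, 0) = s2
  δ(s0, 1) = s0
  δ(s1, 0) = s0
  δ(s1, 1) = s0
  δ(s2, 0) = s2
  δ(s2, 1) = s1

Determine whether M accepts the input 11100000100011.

s0 --1--> s0
s0 --1--> s0
s0 --1--> s0
s0 --0--> s2
s2 --0--> s2
s2 --0--> s2
s2 --0--> s2
s2 --0--> s2
s2 --1--> s1
s1 --0--> s0
s0 --0--> s2
s2 --0--> s2
s2 --1--> s1
s1 --1--> s0
End in state s0, which is an accepting state.

accepted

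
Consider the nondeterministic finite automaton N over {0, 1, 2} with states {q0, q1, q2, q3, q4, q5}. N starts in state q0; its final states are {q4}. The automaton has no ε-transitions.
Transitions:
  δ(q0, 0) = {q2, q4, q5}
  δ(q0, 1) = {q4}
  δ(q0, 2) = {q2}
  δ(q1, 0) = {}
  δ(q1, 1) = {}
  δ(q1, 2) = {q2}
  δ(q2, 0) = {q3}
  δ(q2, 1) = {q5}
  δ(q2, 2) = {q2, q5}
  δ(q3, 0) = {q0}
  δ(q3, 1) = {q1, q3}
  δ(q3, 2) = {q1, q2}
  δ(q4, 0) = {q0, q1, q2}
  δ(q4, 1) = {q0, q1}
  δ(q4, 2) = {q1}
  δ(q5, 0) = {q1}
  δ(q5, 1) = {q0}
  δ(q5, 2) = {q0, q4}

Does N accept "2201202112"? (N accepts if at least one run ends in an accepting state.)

Start: {q0}
read 2: {q2}
read 2: {q2, q5}
read 0: {q1, q3}
read 1: {q1, q3}
read 2: {q1, q2}
read 0: {q3}
read 2: {q1, q2}
read 1: {q5}
read 1: {q0}
read 2: {q2}
Reachable ∩ accepting = {} — empty.

rejected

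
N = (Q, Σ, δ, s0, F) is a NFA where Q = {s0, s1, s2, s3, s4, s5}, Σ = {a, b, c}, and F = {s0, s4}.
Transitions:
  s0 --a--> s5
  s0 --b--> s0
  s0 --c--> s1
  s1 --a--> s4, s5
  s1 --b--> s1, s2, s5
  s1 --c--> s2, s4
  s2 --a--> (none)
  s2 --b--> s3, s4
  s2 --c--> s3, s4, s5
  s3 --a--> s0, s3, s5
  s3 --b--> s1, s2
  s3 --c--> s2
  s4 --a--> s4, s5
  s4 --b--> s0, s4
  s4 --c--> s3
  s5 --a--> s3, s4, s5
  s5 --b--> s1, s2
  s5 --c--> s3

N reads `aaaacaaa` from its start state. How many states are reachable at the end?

Start: {s0}
read a: {s5}
read a: {s3, s4, s5}
read a: {s0, s3, s4, s5}
read a: {s0, s3, s4, s5}
read c: {s1, s2, s3}
read a: {s0, s3, s4, s5}
read a: {s0, s3, s4, s5}
read a: {s0, s3, s4, s5}
Final reachable set {s0, s3, s4, s5} has 4 states.

4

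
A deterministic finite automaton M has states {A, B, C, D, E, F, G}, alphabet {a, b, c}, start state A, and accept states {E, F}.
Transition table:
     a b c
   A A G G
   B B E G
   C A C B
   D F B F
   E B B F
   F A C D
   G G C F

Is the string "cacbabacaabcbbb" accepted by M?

A --c--> G
G --a--> G
G --c--> F
F --b--> C
C --a--> A
A --b--> G
G --a--> G
G --c--> F
F --a--> A
A --a--> A
A --b--> G
G --c--> F
F --b--> C
C --b--> C
C --b--> C
End in state C, which is not an accepting state.

rejected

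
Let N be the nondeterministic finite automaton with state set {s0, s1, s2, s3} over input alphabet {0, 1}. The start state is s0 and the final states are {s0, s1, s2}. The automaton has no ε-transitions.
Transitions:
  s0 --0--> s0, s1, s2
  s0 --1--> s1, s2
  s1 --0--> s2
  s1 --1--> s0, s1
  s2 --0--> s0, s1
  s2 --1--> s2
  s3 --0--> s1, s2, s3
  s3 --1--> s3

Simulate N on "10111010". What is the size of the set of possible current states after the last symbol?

3

Start: {s0}
read 1: {s1, s2}
read 0: {s0, s1, s2}
read 1: {s0, s1, s2}
read 1: {s0, s1, s2}
read 1: {s0, s1, s2}
read 0: {s0, s1, s2}
read 1: {s0, s1, s2}
read 0: {s0, s1, s2}
Final reachable set {s0, s1, s2} has 3 states.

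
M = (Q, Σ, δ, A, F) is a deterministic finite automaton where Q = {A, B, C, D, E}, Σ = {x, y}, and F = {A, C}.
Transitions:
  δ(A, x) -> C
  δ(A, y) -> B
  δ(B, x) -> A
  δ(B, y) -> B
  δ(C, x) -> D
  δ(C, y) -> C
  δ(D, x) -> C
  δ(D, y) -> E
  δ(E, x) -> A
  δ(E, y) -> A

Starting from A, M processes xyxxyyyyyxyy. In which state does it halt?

A

A --x--> C
C --y--> C
C --x--> D
D --x--> C
C --y--> C
C --y--> C
C --y--> C
C --y--> C
C --y--> C
C --x--> D
D --y--> E
E --y--> A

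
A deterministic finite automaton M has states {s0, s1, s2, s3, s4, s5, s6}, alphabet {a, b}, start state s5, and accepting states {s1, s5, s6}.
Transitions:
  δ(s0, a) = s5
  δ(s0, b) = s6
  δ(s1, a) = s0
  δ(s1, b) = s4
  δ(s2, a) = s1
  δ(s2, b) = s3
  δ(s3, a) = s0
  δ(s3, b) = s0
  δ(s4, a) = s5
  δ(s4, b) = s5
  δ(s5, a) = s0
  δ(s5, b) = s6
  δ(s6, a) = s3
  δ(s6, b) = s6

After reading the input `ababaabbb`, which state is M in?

s5 --a--> s0
s0 --b--> s6
s6 --a--> s3
s3 --b--> s0
s0 --a--> s5
s5 --a--> s0
s0 --b--> s6
s6 --b--> s6
s6 --b--> s6

s6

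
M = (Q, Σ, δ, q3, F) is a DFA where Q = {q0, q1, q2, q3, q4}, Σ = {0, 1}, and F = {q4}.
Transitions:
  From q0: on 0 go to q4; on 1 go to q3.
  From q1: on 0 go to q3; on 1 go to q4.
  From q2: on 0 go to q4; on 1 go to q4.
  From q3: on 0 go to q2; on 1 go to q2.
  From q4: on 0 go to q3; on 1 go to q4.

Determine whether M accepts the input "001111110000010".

q3 --0--> q2
q2 --0--> q4
q4 --1--> q4
q4 --1--> q4
q4 --1--> q4
q4 --1--> q4
q4 --1--> q4
q4 --1--> q4
q4 --0--> q3
q3 --0--> q2
q2 --0--> q4
q4 --0--> q3
q3 --0--> q2
q2 --1--> q4
q4 --0--> q3
End in state q3, which is not an accepting state.

rejected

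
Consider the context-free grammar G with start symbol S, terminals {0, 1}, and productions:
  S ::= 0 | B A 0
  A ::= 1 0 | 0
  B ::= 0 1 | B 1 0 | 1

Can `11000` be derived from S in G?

S ⇒ BA0 ⇒ B10A0 ⇒ 110A0 ⇒ 11000

yes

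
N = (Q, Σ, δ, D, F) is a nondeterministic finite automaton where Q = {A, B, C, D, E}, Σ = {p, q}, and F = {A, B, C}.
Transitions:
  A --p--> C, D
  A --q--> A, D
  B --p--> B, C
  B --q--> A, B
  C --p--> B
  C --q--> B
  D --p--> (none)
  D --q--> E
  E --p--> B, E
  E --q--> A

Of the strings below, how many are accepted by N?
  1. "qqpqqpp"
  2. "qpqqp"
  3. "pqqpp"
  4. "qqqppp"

3

"qqpqqpp": accepted
"qpqqp": accepted
"pqqpp": rejected
"qqqppp": accepted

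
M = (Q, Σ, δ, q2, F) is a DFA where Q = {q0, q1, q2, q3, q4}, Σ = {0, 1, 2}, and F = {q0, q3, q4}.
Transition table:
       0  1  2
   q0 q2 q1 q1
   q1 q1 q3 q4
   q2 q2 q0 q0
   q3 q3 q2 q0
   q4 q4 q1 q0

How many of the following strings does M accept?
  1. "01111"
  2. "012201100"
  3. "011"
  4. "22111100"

"01111": rejected
"012201100": accepted
"011": rejected
"22111100": rejected

1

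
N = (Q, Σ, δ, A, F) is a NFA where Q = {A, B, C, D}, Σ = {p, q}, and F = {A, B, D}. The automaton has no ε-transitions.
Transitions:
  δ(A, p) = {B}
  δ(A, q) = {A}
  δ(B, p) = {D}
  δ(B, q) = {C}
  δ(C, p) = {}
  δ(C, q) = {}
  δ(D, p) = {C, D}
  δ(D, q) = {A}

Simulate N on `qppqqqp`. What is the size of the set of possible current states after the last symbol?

Start: {A}
read q: {A}
read p: {B}
read p: {D}
read q: {A}
read q: {A}
read q: {A}
read p: {B}
Final reachable set {B} has 1 state.

1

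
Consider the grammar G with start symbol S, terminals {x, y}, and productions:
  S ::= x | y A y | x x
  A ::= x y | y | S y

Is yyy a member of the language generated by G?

S ⇒ yAy ⇒ yyy

yes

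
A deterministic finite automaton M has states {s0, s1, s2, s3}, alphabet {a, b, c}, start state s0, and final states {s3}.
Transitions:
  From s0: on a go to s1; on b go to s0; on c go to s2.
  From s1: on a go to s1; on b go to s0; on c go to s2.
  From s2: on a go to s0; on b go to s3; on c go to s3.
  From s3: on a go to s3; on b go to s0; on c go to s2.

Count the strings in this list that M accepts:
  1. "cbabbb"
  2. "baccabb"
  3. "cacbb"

"cbabbb": rejected
"baccabb": rejected
"cacbb": rejected

0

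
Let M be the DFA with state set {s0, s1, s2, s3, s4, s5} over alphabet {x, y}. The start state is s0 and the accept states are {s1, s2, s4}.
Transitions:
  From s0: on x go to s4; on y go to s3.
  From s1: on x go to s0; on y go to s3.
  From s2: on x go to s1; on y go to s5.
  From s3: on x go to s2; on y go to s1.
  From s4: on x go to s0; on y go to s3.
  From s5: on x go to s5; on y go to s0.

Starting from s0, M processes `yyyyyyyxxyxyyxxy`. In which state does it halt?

s3

s0 --y--> s3
s3 --y--> s1
s1 --y--> s3
s3 --y--> s1
s1 --y--> s3
s3 --y--> s1
s1 --y--> s3
s3 --x--> s2
s2 --x--> s1
s1 --y--> s3
s3 --x--> s2
s2 --y--> s5
s5 --y--> s0
s0 --x--> s4
s4 --x--> s0
s0 --y--> s3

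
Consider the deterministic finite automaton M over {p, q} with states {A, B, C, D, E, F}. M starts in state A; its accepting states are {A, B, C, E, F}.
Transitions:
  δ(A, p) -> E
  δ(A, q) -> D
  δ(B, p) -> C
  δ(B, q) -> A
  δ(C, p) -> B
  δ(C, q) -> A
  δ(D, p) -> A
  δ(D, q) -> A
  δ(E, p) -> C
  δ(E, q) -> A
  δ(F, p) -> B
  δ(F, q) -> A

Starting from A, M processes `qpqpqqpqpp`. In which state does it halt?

C

A --q--> D
D --p--> A
A --q--> D
D --p--> A
A --q--> D
D --q--> A
A --p--> E
E --q--> A
A --p--> E
E --p--> C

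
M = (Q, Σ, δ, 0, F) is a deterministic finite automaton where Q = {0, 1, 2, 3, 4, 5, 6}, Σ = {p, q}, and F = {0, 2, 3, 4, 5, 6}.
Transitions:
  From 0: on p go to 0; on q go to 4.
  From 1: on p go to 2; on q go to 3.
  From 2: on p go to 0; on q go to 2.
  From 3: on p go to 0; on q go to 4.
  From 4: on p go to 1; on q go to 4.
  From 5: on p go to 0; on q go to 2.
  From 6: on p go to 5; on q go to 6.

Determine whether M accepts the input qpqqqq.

0 --q--> 4
4 --p--> 1
1 --q--> 3
3 --q--> 4
4 --q--> 4
4 --q--> 4
End in state 4, which is an accepting state.

accepted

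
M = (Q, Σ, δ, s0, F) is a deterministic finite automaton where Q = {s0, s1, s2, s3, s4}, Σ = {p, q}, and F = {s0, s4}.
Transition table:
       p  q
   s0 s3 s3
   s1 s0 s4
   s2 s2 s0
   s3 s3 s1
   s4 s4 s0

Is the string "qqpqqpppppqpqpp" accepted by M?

s0 --q--> s3
s3 --q--> s1
s1 --p--> s0
s0 --q--> s3
s3 --q--> s1
s1 --p--> s0
s0 --p--> s3
s3 --p--> s3
s3 --p--> s3
s3 --p--> s3
s3 --q--> s1
s1 --p--> s0
s0 --q--> s3
s3 --p--> s3
s3 --p--> s3
End in state s3, which is not an accepting state.

rejected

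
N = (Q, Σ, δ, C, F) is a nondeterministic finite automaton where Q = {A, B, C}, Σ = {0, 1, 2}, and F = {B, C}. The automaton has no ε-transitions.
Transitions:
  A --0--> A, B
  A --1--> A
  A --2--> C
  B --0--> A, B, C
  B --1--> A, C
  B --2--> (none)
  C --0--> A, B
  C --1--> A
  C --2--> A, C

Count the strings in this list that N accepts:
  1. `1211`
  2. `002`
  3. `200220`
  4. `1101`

`1211`: rejected
`002`: accepted
`200220`: accepted
`1101`: accepted

3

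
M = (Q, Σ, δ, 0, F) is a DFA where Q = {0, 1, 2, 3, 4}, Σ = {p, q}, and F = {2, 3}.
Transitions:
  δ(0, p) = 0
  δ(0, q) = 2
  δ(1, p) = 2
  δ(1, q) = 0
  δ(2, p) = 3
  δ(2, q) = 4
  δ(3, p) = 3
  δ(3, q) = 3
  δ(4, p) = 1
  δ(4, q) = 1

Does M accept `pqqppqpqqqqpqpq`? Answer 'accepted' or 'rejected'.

0 --p--> 0
0 --q--> 2
2 --q--> 4
4 --p--> 1
1 --p--> 2
2 --q--> 4
4 --p--> 1
1 --q--> 0
0 --q--> 2
2 --q--> 4
4 --q--> 1
1 --p--> 2
2 --q--> 4
4 --p--> 1
1 --q--> 0
End in state 0, which is not an accepting state.

rejected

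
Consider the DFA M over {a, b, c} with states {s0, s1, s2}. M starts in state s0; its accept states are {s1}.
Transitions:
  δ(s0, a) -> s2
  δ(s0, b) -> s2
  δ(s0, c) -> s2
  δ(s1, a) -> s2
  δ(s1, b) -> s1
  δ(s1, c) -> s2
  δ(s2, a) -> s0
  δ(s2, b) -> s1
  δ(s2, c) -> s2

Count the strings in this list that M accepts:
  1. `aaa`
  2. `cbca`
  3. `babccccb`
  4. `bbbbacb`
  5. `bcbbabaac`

2

`aaa`: rejected
`cbca`: rejected
`babccccb`: accepted
`bbbbacb`: accepted
`bcbbabaac`: rejected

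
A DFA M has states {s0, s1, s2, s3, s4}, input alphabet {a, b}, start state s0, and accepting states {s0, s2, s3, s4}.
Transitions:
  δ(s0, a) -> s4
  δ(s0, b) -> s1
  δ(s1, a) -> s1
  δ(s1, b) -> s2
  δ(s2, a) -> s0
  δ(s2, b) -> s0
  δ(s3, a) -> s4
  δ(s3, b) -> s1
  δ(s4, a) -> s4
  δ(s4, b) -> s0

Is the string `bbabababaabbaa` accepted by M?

s0 --b--> s1
s1 --b--> s2
s2 --a--> s0
s0 --b--> s1
s1 --a--> s1
s1 --b--> s2
s2 --a--> s0
s0 --b--> s1
s1 --a--> s1
s1 --a--> s1
s1 --b--> s2
s2 --b--> s0
s0 --a--> s4
s4 --a--> s4
End in state s4, which is an accepting state.

accepted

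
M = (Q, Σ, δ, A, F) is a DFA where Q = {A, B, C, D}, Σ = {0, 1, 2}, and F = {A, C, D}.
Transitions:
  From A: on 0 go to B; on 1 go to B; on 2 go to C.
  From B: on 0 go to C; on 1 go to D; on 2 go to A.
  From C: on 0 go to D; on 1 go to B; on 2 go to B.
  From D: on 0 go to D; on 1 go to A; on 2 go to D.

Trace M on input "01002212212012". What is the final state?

A --0--> B
B --1--> D
D --0--> D
D --0--> D
D --2--> D
D --2--> D
D --1--> A
A --2--> C
C --2--> B
B --1--> D
D --2--> D
D --0--> D
D --1--> A
A --2--> C

C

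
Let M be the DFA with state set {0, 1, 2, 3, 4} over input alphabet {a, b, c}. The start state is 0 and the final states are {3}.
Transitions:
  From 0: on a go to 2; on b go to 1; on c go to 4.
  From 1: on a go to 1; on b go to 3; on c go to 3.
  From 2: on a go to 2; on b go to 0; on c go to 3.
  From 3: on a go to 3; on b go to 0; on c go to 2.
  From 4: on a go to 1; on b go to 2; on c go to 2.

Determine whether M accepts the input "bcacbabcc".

0 --b--> 1
1 --c--> 3
3 --a--> 3
3 --c--> 2
2 --b--> 0
0 --a--> 2
2 --b--> 0
0 --c--> 4
4 --c--> 2
End in state 2, which is not an accepting state.

rejected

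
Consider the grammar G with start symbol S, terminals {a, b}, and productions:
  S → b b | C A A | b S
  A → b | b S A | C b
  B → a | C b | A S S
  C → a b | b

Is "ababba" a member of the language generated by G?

no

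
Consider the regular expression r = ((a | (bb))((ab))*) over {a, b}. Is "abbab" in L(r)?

No split of abbab into u·v has (a|(bb)) matching u and ((ab))* matching v.

no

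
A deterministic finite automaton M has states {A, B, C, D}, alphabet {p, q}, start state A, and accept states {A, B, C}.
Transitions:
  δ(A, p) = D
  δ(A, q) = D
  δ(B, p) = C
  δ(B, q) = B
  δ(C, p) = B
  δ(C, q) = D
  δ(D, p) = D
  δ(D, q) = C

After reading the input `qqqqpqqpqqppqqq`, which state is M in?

D

A --q--> D
D --q--> C
C --q--> D
D --q--> C
C --p--> B
B --q--> B
B --q--> B
B --p--> C
C --q--> D
D --q--> C
C --p--> B
B --p--> C
C --q--> D
D --q--> C
C --q--> D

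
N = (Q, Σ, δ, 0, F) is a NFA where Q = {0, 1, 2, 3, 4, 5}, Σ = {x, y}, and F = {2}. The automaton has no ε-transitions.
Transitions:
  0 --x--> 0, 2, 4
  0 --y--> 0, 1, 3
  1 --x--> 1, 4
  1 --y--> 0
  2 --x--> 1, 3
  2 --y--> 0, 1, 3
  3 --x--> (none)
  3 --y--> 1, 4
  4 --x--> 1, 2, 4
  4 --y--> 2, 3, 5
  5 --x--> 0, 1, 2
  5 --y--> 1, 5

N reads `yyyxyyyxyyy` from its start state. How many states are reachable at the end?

6

Start: {0}
read y: {0, 1, 3}
read y: {0, 1, 3, 4}
read y: {0, 1, 2, 3, 4, 5}
read x: {0, 1, 2, 3, 4}
read y: {0, 1, 2, 3, 4, 5}
read y: {0, 1, 2, 3, 4, 5}
read y: {0, 1, 2, 3, 4, 5}
read x: {0, 1, 2, 3, 4}
read y: {0, 1, 2, 3, 4, 5}
read y: {0, 1, 2, 3, 4, 5}
read y: {0, 1, 2, 3, 4, 5}
Final reachable set {0, 1, 2, 3, 4, 5} has 6 states.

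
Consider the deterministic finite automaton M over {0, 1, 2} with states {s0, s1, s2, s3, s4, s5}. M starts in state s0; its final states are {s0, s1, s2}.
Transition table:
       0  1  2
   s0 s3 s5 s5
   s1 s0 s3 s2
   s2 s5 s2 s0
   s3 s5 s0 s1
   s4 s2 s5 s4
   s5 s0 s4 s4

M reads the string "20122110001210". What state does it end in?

s0

s0 --2--> s5
s5 --0--> s0
s0 --1--> s5
s5 --2--> s4
s4 --2--> s4
s4 --1--> s5
s5 --1--> s4
s4 --0--> s2
s2 --0--> s5
s5 --0--> s0
s0 --1--> s5
s5 --2--> s4
s4 --1--> s5
s5 --0--> s0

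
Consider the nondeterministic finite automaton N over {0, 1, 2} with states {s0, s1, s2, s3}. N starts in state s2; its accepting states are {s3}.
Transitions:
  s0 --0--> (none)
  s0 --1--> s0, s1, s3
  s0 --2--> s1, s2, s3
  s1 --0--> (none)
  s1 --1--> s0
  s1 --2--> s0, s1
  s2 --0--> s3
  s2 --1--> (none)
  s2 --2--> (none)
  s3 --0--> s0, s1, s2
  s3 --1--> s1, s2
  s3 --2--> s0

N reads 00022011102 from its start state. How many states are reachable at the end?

4

Start: {s2}
read 0: {s3}
read 0: {s0, s1, s2}
read 0: {s3}
read 2: {s0}
read 2: {s1, s2, s3}
read 0: {s0, s1, s2, s3}
read 1: {s0, s1, s2, s3}
read 1: {s0, s1, s2, s3}
read 1: {s0, s1, s2, s3}
read 0: {s0, s1, s2, s3}
read 2: {s0, s1, s2, s3}
Final reachable set {s0, s1, s2, s3} has 4 states.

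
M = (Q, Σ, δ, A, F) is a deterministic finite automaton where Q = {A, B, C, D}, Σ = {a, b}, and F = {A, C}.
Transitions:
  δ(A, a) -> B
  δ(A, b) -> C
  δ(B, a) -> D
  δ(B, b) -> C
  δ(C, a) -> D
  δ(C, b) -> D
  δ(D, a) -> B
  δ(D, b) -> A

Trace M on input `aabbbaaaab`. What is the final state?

A --a--> B
B --a--> D
D --b--> A
A --b--> C
C --b--> D
D --a--> B
B --a--> D
D --a--> B
B --a--> D
D --b--> A

A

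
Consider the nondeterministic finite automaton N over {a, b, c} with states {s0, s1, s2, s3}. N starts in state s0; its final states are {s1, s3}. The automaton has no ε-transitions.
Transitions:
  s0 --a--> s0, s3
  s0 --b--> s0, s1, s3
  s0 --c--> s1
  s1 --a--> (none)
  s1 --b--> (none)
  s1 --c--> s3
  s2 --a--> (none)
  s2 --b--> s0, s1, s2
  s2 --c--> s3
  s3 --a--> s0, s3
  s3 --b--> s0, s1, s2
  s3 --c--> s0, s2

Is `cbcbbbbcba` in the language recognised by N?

Start: {s0}
read c: {s1}
read b: {}
The reachable set is empty and stays empty for the remaining 8 symbols.
Reachable ∩ accepting = {} — empty.

rejected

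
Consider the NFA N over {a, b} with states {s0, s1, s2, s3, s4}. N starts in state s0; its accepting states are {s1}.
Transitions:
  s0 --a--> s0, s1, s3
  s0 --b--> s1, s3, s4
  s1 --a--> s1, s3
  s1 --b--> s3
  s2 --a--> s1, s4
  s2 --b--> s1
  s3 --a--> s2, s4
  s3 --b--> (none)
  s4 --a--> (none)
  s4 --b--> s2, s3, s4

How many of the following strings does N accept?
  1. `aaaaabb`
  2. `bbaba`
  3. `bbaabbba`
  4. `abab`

4

`aaaaabb`: accepted
`bbaba`: accepted
`bbaabbba`: accepted
`abab`: accepted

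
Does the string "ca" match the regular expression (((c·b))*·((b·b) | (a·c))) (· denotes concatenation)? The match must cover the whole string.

no

No split of ca into u·v has ((c·b))* matching u and ((b·b)|(a·c)) matching v.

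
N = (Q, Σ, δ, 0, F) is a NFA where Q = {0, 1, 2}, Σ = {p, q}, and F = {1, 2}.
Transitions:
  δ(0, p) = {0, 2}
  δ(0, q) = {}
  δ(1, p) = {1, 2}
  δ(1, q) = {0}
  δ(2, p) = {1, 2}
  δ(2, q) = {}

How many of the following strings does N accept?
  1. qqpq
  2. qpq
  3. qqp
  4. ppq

qqpq: rejected
qpq: rejected
qqp: rejected
ppq: rejected

0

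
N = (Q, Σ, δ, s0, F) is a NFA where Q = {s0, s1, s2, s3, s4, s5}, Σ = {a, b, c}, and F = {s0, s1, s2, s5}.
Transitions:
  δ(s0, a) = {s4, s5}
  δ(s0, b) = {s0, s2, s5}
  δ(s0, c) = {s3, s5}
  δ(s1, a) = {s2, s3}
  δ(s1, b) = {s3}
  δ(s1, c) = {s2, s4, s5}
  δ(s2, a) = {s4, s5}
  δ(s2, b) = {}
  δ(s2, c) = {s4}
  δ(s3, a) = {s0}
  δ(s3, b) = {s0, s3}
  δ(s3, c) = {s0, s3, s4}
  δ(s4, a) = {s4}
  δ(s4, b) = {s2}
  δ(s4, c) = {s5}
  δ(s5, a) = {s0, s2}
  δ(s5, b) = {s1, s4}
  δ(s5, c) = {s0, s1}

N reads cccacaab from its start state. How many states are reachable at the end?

5

Start: {s0}
read c: {s3, s5}
read c: {s0, s1, s3, s4}
read c: {s0, s2, s3, s4, s5}
read a: {s0, s2, s4, s5}
read c: {s0, s1, s3, s4, s5}
read a: {s0, s2, s3, s4, s5}
read a: {s0, s2, s4, s5}
read b: {s0, s1, s2, s4, s5}
Final reachable set {s0, s1, s2, s4, s5} has 5 states.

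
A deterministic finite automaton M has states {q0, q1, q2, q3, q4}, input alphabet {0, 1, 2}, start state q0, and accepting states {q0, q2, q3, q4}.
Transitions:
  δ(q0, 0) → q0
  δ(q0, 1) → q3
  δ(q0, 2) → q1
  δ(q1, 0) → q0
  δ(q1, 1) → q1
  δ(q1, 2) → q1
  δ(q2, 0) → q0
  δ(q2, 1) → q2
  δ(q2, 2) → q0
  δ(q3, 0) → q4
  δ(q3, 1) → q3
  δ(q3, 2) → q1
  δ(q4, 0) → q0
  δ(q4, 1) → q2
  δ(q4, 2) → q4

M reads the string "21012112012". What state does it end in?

q0 --2--> q1
q1 --1--> q1
q1 --0--> q0
q0 --1--> q3
q3 --2--> q1
q1 --1--> q1
q1 --1--> q1
q1 --2--> q1
q1 --0--> q0
q0 --1--> q3
q3 --2--> q1

q1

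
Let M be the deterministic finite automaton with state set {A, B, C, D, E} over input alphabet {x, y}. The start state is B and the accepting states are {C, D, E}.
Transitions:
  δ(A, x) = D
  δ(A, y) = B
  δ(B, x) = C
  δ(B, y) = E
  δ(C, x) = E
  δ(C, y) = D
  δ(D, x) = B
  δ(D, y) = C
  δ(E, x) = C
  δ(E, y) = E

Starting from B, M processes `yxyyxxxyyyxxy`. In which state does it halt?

B --y--> E
E --x--> C
C --y--> D
D --y--> C
C --x--> E
E --x--> C
C --x--> E
E --y--> E
E --y--> E
E --y--> E
E --x--> C
C --x--> E
E --y--> E

E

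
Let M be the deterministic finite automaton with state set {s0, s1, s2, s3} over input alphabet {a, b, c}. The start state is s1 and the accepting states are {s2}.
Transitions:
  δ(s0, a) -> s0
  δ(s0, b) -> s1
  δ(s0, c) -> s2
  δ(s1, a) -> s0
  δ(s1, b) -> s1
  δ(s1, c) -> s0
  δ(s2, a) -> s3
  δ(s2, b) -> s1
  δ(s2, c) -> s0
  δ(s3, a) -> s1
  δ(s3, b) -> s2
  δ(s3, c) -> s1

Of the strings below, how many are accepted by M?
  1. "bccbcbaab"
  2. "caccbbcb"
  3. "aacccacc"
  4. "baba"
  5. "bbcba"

0

"bccbcbaab": rejected
"caccbbcb": rejected
"aacccacc": rejected
"baba": rejected
"bbcba": rejected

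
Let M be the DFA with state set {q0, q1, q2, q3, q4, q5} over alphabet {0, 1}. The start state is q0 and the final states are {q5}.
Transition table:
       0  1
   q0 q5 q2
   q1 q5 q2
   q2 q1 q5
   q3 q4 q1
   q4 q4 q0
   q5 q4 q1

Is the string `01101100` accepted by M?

rejected

q0 --0--> q5
q5 --1--> q1
q1 --1--> q2
q2 --0--> q1
q1 --1--> q2
q2 --1--> q5
q5 --0--> q4
q4 --0--> q4
End in state q4, which is not an accepting state.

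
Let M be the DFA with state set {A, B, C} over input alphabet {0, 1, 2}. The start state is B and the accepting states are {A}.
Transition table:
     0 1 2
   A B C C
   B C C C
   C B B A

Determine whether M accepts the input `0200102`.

accepted

B --0--> C
C --2--> A
A --0--> B
B --0--> C
C --1--> B
B --0--> C
C --2--> A
End in state A, which is an accepting state.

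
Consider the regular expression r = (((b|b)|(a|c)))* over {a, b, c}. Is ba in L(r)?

Split into 2 pieces b · a; each matches ((b|b)|(a|c)).

yes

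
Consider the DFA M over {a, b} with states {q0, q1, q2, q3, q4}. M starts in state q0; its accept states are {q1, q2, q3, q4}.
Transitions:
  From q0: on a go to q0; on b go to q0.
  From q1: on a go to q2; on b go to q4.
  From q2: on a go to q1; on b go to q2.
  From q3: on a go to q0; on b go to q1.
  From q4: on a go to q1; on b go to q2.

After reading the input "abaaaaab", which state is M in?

q0

q0 --a--> q0
q0 --b--> q0
q0 --a--> q0
q0 --a--> q0
q0 --a--> q0
q0 --a--> q0
q0 --a--> q0
q0 --b--> q0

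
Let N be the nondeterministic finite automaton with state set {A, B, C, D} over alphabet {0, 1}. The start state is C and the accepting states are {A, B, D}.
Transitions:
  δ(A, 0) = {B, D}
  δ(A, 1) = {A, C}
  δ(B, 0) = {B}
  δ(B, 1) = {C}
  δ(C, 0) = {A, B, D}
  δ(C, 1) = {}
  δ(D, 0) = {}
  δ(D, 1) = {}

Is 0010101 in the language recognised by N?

Start: {C}
read 0: {A, B, D}
read 0: {B, D}
read 1: {C}
read 0: {A, B, D}
read 1: {A, C}
read 0: {A, B, D}
read 1: {A, C}
Reachable ∩ accepting = {A} — nonempty.

accepted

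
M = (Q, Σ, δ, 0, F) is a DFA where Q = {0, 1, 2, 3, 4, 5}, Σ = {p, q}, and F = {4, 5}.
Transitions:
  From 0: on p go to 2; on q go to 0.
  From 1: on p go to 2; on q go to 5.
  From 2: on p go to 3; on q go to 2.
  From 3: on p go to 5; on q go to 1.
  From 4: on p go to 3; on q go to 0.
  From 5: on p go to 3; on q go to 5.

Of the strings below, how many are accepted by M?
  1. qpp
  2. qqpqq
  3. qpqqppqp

0

qpp: rejected
qqpqq: rejected
qpqqppqp: rejected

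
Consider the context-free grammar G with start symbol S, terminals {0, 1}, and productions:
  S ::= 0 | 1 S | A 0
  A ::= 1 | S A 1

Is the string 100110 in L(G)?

no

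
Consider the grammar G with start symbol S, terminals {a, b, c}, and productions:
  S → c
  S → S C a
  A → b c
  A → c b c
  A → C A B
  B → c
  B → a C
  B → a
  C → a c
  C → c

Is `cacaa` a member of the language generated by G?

no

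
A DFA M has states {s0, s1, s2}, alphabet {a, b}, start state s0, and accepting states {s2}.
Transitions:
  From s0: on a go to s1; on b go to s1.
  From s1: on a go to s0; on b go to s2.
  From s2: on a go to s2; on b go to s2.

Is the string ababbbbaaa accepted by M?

s0 --a--> s1
s1 --b--> s2
s2 --a--> s2
s2 --b--> s2
s2 --b--> s2
s2 --b--> s2
s2 --b--> s2
s2 --a--> s2
s2 --a--> s2
s2 --a--> s2
End in state s2, which is an accepting state.

accepted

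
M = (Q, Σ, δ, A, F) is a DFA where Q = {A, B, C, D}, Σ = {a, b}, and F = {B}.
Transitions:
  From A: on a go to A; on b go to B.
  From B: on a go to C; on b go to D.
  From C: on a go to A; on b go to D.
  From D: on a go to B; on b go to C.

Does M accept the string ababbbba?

rejected

A --a--> A
A --b--> B
B --a--> C
C --b--> D
D --b--> C
C --b--> D
D --b--> C
C --a--> A
End in state A, which is not an accepting state.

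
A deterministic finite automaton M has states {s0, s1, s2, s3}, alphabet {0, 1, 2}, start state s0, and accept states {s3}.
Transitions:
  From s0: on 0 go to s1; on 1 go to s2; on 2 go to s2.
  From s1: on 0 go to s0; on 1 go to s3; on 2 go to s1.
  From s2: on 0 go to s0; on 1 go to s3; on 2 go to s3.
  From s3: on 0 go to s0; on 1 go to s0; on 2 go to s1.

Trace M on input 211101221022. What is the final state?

s3

s0 --2--> s2
s2 --1--> s3
s3 --1--> s0
s0 --1--> s2
s2 --0--> s0
s0 --1--> s2
s2 --2--> s3
s3 --2--> s1
s1 --1--> s3
s3 --0--> s0
s0 --2--> s2
s2 --2--> s3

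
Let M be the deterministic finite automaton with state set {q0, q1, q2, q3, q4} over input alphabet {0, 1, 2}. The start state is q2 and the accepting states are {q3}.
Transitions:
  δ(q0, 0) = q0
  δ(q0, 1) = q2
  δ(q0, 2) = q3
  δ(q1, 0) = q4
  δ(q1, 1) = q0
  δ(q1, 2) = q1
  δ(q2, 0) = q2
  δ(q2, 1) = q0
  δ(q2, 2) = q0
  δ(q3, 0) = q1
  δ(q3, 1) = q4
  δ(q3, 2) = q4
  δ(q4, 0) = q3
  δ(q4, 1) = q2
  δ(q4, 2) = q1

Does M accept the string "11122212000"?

accepted

q2 --1--> q0
q0 --1--> q2
q2 --1--> q0
q0 --2--> q3
q3 --2--> q4
q4 --2--> q1
q1 --1--> q0
q0 --2--> q3
q3 --0--> q1
q1 --0--> q4
q4 --0--> q3
End in state q3, which is an accepting state.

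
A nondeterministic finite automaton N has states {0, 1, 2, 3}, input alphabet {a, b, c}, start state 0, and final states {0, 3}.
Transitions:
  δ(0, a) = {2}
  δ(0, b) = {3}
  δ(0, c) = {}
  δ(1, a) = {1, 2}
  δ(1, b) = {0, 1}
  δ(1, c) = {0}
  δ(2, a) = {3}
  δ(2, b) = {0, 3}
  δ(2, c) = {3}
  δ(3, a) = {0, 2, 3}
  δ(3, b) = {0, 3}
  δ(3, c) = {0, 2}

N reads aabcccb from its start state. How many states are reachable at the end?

2

Start: {0}
read a: {2}
read a: {3}
read b: {0, 3}
read c: {0, 2}
read c: {3}
read c: {0, 2}
read b: {0, 3}
Final reachable set {0, 3} has 2 states.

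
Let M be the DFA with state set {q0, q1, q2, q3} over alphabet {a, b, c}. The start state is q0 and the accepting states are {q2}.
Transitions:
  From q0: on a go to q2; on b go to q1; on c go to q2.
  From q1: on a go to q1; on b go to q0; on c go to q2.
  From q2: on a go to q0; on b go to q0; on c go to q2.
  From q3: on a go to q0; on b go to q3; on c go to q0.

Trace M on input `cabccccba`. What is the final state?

q2

q0 --c--> q2
q2 --a--> q0
q0 --b--> q1
q1 --c--> q2
q2 --c--> q2
q2 --c--> q2
q2 --c--> q2
q2 --b--> q0
q0 --a--> q2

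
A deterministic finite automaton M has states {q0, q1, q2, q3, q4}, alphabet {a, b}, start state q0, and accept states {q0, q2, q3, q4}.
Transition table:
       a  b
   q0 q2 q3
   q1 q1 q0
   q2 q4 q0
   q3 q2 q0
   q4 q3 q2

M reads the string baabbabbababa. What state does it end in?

q0 --b--> q3
q3 --a--> q2
q2 --a--> q4
q4 --b--> q2
q2 --b--> q0
q0 --a--> q2
q2 --b--> q0
q0 --b--> q3
q3 --a--> q2
q2 --b--> q0
q0 --a--> q2
q2 --b--> q0
q0 --a--> q2

q2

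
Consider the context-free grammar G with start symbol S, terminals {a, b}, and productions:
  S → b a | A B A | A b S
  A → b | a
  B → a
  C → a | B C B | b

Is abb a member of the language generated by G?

no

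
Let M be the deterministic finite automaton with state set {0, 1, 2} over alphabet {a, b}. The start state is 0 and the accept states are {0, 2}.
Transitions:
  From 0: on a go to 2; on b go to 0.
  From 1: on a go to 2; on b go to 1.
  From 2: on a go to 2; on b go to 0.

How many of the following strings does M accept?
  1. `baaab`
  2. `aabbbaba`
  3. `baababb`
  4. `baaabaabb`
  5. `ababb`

5

`baaab`: accepted
`aabbbaba`: accepted
`baababb`: accepted
`baaabaabb`: accepted
`ababb`: accepted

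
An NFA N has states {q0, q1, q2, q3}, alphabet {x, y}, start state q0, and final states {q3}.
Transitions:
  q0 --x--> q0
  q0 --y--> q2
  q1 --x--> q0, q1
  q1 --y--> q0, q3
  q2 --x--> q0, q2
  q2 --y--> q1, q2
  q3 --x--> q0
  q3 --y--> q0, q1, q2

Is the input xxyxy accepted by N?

rejected

Start: {q0}
read x: {q0}
read x: {q0}
read y: {q2}
read x: {q0, q2}
read y: {q1, q2}
Reachable ∩ accepting = {} — empty.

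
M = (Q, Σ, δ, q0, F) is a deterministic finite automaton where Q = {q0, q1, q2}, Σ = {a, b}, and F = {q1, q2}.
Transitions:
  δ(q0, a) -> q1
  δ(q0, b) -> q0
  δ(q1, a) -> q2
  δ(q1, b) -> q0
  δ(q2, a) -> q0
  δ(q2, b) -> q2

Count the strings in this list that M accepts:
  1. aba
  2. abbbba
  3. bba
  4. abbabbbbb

aba: accepted
abbbba: accepted
bba: accepted
abbabbbbb: rejected

3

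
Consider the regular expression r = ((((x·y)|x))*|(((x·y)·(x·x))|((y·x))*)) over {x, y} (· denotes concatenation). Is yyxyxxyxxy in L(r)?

Neither (((x·y)|x))* nor (((x·y)·(x·x))|((y·x))*) matches yyxyxxyxxy.

no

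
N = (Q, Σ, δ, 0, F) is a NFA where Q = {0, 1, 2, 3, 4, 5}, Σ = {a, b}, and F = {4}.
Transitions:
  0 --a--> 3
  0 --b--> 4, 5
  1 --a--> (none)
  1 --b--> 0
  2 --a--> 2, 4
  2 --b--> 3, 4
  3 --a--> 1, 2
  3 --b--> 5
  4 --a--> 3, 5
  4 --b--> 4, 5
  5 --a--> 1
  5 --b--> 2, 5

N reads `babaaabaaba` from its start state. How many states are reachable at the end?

5

Start: {0}
read b: {4, 5}
read a: {1, 3, 5}
read b: {0, 2, 5}
read a: {1, 2, 3, 4}
read a: {1, 2, 3, 4, 5}
read a: {1, 2, 3, 4, 5}
read b: {0, 2, 3, 4, 5}
read a: {1, 2, 3, 4, 5}
read a: {1, 2, 3, 4, 5}
read b: {0, 2, 3, 4, 5}
read a: {1, 2, 3, 4, 5}
Final reachable set {1, 2, 3, 4, 5} has 5 states.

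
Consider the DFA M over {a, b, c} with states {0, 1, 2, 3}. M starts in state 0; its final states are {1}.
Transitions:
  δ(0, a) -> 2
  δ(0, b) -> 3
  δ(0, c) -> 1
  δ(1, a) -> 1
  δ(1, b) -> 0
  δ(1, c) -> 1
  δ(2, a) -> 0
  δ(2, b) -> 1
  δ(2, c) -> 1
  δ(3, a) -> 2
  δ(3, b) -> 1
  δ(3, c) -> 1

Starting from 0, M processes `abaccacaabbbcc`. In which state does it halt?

1

0 --a--> 2
2 --b--> 1
1 --a--> 1
1 --c--> 1
1 --c--> 1
1 --a--> 1
1 --c--> 1
1 --a--> 1
1 --a--> 1
1 --b--> 0
0 --b--> 3
3 --b--> 1
1 --c--> 1
1 --c--> 1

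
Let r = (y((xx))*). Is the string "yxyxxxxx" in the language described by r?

No split of yxyxxxxx into u·v has y matching u and ((xx))* matching v.

no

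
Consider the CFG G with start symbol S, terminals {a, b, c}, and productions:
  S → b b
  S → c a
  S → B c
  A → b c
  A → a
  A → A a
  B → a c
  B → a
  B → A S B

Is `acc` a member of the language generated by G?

yes

S ⇒ Bc ⇒ acc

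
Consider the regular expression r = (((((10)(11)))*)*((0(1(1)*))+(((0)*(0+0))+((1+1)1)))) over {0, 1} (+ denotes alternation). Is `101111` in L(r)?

yes

Split as 1011·11: ((((10)(11)))*)* matches 1011 and ((0(1(1)*))+(((0)*(0+0))+((1+1)1))) matches 11.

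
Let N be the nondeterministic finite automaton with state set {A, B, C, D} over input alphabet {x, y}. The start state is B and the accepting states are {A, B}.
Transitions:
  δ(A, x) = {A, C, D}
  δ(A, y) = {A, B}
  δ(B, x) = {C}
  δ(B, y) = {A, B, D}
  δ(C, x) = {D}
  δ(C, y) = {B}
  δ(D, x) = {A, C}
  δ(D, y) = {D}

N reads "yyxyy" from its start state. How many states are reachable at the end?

Start: {B}
read y: {A, B, D}
read y: {A, B, D}
read x: {A, C, D}
read y: {A, B, D}
read y: {A, B, D}
Final reachable set {A, B, D} has 3 states.

3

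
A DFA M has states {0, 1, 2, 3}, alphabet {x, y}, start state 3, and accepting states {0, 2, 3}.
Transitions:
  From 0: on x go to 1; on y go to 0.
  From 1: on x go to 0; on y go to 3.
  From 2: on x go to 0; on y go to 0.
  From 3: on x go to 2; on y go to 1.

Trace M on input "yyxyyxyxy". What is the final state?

0

3 --y--> 1
1 --y--> 3
3 --x--> 2
2 --y--> 0
0 --y--> 0
0 --x--> 1
1 --y--> 3
3 --x--> 2
2 --y--> 0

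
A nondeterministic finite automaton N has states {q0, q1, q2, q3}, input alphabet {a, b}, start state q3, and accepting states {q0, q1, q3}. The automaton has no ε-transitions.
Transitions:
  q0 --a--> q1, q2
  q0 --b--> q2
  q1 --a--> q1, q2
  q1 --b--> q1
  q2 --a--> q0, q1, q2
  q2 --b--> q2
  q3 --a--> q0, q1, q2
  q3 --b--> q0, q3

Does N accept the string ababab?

accepted

Start: {q3}
read a: {q0, q1, q2}
read b: {q1, q2}
read a: {q0, q1, q2}
read b: {q1, q2}
read a: {q0, q1, q2}
read b: {q1, q2}
Reachable ∩ accepting = {q1} — nonempty.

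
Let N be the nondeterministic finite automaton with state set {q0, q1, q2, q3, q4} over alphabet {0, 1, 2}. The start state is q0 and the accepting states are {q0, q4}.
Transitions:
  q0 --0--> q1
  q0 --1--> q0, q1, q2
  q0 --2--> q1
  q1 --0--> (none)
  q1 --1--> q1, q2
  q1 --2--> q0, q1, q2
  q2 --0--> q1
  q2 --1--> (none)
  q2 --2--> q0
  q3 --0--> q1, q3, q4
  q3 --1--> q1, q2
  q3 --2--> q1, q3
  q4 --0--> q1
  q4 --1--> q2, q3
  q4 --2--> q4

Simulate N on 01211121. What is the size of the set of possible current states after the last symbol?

3

Start: {q0}
read 0: {q1}
read 1: {q1, q2}
read 2: {q0, q1, q2}
read 1: {q0, q1, q2}
read 1: {q0, q1, q2}
read 1: {q0, q1, q2}
read 2: {q0, q1, q2}
read 1: {q0, q1, q2}
Final reachable set {q0, q1, q2} has 3 states.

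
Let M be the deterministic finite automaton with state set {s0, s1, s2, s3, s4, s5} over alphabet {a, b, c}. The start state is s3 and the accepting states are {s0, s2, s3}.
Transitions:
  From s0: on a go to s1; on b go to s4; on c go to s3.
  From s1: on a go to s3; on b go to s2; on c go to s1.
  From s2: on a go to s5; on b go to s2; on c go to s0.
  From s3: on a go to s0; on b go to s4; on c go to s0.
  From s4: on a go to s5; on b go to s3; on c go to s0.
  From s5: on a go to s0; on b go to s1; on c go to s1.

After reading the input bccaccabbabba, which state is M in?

s3 --b--> s4
s4 --c--> s0
s0 --c--> s3
s3 --a--> s0
s0 --c--> s3
s3 --c--> s0
s0 --a--> s1
s1 --b--> s2
s2 --b--> s2
s2 --a--> s5
s5 --b--> s1
s1 --b--> s2
s2 --a--> s5

s5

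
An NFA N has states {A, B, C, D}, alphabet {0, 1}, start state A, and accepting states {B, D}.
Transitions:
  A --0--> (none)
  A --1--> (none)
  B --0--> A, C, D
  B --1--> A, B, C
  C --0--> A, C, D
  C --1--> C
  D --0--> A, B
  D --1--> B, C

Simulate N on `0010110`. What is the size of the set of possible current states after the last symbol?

0

Start: {A}
read 0: {}
The reachable set is empty and stays empty for the remaining 6 symbols.
Final reachable set {} has 0 states.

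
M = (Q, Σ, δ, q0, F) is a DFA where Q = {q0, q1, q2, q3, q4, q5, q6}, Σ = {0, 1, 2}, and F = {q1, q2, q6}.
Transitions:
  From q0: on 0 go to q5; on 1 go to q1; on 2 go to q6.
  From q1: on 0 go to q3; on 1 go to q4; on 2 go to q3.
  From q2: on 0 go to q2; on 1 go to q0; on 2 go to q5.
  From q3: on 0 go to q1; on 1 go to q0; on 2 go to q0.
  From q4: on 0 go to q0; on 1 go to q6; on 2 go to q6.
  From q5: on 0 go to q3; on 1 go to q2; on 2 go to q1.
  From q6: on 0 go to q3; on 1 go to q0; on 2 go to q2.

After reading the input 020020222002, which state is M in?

q3

q0 --0--> q5
q5 --2--> q1
q1 --0--> q3
q3 --0--> q1
q1 --2--> q3
q3 --0--> q1
q1 --2--> q3
q3 --2--> q0
q0 --2--> q6
q6 --0--> q3
q3 --0--> q1
q1 --2--> q3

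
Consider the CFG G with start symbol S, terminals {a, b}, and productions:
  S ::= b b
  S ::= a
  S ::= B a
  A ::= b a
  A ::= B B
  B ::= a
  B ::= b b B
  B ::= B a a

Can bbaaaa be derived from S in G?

S ⇒ Ba ⇒ bbBa ⇒ bbBaaa ⇒ bbaaaa

yes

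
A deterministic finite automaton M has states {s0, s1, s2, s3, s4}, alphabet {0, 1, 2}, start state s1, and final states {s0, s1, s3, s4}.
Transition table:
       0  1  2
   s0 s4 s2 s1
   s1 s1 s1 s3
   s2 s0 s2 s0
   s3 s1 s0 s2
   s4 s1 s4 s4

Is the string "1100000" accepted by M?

s1 --1--> s1
s1 --1--> s1
s1 --0--> s1
s1 --0--> s1
s1 --0--> s1
s1 --0--> s1
s1 --0--> s1
End in state s1, which is an accepting state.

accepted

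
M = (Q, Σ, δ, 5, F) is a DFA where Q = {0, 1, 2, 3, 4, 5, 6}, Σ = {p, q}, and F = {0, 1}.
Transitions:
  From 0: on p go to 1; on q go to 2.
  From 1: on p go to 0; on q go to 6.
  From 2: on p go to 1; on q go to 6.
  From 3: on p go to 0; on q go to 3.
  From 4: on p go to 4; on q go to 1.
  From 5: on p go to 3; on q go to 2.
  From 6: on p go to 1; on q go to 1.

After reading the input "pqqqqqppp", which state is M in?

0

5 --p--> 3
3 --q--> 3
3 --q--> 3
3 --q--> 3
3 --q--> 3
3 --q--> 3
3 --p--> 0
0 --p--> 1
1 --p--> 0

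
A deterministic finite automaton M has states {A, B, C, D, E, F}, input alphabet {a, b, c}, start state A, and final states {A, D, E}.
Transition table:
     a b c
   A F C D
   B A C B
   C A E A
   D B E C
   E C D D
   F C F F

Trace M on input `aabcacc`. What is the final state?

B

A --a--> F
F --a--> C
C --b--> E
E --c--> D
D --a--> B
B --c--> B
B --c--> B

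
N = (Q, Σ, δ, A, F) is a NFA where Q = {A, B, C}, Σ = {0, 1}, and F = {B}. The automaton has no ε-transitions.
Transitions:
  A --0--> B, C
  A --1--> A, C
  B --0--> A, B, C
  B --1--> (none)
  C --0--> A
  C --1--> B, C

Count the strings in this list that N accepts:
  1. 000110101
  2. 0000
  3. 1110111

000110101: accepted
0000: accepted
1110111: accepted

3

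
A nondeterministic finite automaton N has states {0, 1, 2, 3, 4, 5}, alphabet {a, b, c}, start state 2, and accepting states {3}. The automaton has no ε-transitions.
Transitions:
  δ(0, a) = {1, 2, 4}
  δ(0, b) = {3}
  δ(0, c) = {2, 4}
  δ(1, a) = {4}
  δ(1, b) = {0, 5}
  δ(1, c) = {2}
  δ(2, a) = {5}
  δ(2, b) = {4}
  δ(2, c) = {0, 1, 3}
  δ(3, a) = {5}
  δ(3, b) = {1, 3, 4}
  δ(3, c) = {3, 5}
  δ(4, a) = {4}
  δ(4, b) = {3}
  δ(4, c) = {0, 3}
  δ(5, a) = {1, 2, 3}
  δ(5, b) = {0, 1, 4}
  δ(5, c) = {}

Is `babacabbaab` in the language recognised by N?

Start: {2}
read b: {4}
read a: {4}
read b: {3}
read a: {5}
read c: {}
The reachable set is empty and stays empty for the remaining 6 symbols.
Reachable ∩ accepting = {} — empty.

rejected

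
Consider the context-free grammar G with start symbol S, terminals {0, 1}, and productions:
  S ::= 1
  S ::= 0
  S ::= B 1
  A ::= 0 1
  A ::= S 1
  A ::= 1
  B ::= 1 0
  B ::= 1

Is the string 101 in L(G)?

S ⇒ B1 ⇒ 101

yes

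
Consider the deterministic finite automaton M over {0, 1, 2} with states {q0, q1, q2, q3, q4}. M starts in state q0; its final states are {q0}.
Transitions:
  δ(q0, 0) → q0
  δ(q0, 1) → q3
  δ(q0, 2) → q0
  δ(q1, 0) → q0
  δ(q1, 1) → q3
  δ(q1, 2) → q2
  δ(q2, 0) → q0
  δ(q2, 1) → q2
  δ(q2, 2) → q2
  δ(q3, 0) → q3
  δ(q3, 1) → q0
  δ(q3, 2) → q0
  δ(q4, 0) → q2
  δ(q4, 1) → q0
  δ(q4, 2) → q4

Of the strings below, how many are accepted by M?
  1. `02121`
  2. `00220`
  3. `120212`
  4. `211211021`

2

`02121`: rejected
`00220`: accepted
`120212`: accepted
`211211021`: rejected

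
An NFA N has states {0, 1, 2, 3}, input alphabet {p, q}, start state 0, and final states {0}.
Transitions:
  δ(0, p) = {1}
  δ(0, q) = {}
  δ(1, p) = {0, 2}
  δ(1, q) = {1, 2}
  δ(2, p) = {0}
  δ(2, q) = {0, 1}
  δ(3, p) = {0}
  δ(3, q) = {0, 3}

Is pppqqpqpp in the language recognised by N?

Start: {0}
read p: {1}
read p: {0, 2}
read p: {0, 1}
read q: {1, 2}
read q: {0, 1, 2}
read p: {0, 1, 2}
read q: {0, 1, 2}
read p: {0, 1, 2}
read p: {0, 1, 2}
Reachable ∩ accepting = {0} — nonempty.

accepted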